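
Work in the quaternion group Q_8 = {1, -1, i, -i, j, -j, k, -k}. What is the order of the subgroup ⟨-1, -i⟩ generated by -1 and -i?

4

|⟨-1⟩| = 2 and |⟨-i⟩| = 4, so |H| is a multiple of lcm(2, 4) = 4 and divides |G| = 8.
Closing under the operation: H = {1, -1, i, -i}, so |H| = 4.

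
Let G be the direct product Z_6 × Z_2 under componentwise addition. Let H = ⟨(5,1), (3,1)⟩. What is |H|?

6

|⟨(5,1)⟩| = 6 and |⟨(3,1)⟩| = 2, so |H| is a multiple of lcm(6, 2) = 6 and divides |G| = 12.
Closing under the operation: H = {(0,0), (1,1), (2,0), (3,1), (4,0), (5,1)}, so |H| = 6.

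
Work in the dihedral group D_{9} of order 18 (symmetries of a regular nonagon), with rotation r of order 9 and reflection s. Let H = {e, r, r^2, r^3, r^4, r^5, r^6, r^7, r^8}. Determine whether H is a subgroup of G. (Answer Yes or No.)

|H| = 9 divides |G| = 18, consistent with Lagrange.
H contains the identity, every element's inverse is in H, and H is closed under ·: it is a subgroup.
In fact H = ⟨r^4⟩.

Yes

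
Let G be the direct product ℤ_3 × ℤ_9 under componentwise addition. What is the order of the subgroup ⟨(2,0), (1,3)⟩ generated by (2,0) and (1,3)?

|⟨(2,0)⟩| = 3 and |⟨(1,3)⟩| = 3, so |H| is a multiple of lcm(3, 3) = 3 and divides |G| = 27.
Closing under the operation: H = {(0,0), (0,3), (0,6), (1,0), (1,3), (1,6), (2,0), (2,3), (2,6)}, so |H| = 9.

9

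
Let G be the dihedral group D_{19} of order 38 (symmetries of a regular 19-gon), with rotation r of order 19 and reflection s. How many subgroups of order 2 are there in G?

|G| = 38 and 2 | 38, so subgroups of order 2 are possible by Lagrange.
The subgroups of order 2 are: {e, r^10s}; {e, r^11s}; {e, r^12s}; {e, r^13s}; … (19 in all).
So G has 19 subgroups of order 2.

19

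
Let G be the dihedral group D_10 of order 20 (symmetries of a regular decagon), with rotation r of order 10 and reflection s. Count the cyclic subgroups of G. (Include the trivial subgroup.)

Each element a generates a cyclic subgroup ⟨a⟩; distinct elements may generate the same one (a cyclic group of order d has φ(d) generators).
Cyclic subgroups by order — order 1: 1; order 2: 11; order 5: 1; order 10: 1.
Total: 14.

14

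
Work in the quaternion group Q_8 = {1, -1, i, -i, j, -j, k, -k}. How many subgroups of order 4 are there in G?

3

|G| = 8 and 4 | 8, so subgroups of order 4 are possible by Lagrange.
The subgroups of order 4 are: {1, -1, i, -i}; {1, -1, j, -j}; {1, -1, k, -k}.
So G has 3 subgroups of order 4.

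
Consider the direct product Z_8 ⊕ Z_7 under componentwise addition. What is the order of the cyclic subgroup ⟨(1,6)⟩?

56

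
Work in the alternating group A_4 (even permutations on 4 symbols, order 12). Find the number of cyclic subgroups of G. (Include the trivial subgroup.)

8

Each element a generates a cyclic subgroup ⟨a⟩; distinct elements may generate the same one (a cyclic group of order d has φ(d) generators).
Cyclic subgroups by order — order 1: 1; order 2: 3; order 3: 4.
Total: 8.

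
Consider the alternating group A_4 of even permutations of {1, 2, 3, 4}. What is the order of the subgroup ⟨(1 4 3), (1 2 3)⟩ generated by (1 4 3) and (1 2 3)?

12

|⟨(1 4 3)⟩| = 3 and |⟨(1 2 3)⟩| = 3, so |H| is a multiple of lcm(3, 3) = 3 and divides |G| = 12.
Closing {(1 4 3), (1 2 3)} under the group operation gives all of G, so |H| = 12.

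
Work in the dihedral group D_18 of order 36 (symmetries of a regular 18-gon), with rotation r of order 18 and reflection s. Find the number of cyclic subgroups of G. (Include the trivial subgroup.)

24

Each element a generates a cyclic subgroup ⟨a⟩; distinct elements may generate the same one (a cyclic group of order d has φ(d) generators).
Cyclic subgroups by order — order 1: 1; order 2: 19; order 3: 1; order 6: 1; order 9: 1; order 18: 1.
Total: 24.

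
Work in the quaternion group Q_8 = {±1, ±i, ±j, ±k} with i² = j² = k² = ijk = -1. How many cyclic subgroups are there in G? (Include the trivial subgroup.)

Group the elements of G by the cyclic subgroup they generate; each cyclic subgroup of order d accounts for φ(d) elements.
Cyclic subgroups by order — order 1: 1; order 2: 1; order 4: 3.
Total: 5.

5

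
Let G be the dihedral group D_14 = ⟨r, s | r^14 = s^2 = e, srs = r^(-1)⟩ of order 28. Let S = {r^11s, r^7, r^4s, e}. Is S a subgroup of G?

Yes

|S| = 4 divides |G| = 28, consistent with Lagrange.
S contains the identity, every element's inverse is in S, and S is closed under ·: it is a subgroup.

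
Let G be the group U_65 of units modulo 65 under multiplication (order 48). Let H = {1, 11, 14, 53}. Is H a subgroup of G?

No

11 ∈ H but its inverse 6 ∉ H, so H is not a subgroup.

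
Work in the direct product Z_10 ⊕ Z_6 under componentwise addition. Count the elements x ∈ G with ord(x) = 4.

0

An element (a,b) has order lcm(ord(a), ord(b)); count pairs with lcm equal to 4.
Enumerating gives 0 such elements.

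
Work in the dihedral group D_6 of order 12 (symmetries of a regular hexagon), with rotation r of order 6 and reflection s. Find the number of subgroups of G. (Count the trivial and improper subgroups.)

16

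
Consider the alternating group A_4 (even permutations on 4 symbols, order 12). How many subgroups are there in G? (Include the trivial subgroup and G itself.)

|G| = 12, so by Lagrange every subgroup order divides 12. Divisors: 1, 2, 3, 4, 6, 12.
Subgroups by order — order 1: 1; order 2: 3; order 3: 4; order 4: 1; order 6: 0; order 12: 1.
Total: 1 + 3 + 4 + 1 + 0 + 1 = 10.

10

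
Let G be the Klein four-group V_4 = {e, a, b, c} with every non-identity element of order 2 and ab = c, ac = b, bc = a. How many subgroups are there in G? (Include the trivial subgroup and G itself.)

5

|G| = 4, so by Lagrange every subgroup order divides 4. Divisors: 1, 2, 4.
Subgroups by order — order 1: 1; order 2: 3; order 4: 1.
Total: 1 + 3 + 1 = 5.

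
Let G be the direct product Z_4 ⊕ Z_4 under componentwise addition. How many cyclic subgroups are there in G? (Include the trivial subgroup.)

A cyclic subgroup of order d is generated by each of its φ(d) elements of order d, so the cyclic subgroups of order d number (#elements of order d)/φ(d).
Cyclic subgroups by order — order 1: 1; order 2: 3; order 4: 6.
Total: 10.

10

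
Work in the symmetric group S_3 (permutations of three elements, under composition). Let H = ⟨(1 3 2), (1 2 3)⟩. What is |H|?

3

|⟨(1 3 2)⟩| = 3 and |⟨(1 2 3)⟩| = 3, so |H| is a multiple of lcm(3, 3) = 3 and divides |G| = 6.
Closing under the operation: H = {e, (1 2 3), (1 3 2)}, so |H| = 3.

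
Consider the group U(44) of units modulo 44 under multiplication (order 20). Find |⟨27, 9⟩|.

10

|⟨27⟩| = 10 and |⟨9⟩| = 5, so |H| is a multiple of lcm(10, 5) = 10 and divides |G| = 20.
Closing under the operation: H = {1, 3, 5, 9, 15, 23, 25, 27, 31, 37}, so |H| = 10.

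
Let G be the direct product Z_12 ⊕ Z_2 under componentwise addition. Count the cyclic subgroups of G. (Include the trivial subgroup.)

12

Each element a generates a cyclic subgroup ⟨a⟩; distinct elements may generate the same one (a cyclic group of order d has φ(d) generators).
Cyclic subgroups by order — order 1: 1; order 2: 3; order 3: 1; order 4: 2; order 6: 3; order 12: 2.
Total: 12.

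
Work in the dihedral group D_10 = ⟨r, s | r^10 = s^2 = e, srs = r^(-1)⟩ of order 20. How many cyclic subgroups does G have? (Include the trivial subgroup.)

14

A cyclic subgroup of order d is generated by each of its φ(d) elements of order d, so the cyclic subgroups of order d number (#elements of order d)/φ(d).
Cyclic subgroups by order — order 1: 1; order 2: 11; order 5: 1; order 10: 1.
Total: 14.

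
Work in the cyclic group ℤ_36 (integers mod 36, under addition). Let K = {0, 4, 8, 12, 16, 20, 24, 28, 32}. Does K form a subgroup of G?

Yes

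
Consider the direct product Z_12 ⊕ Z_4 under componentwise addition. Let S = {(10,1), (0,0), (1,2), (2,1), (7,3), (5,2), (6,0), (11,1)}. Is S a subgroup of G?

(11,1) ∈ S but its inverse (1,3) ∉ S, so S is not a subgroup.

No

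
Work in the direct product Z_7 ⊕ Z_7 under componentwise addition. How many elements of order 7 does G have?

48

An element (a,b) has order lcm(ord(a), ord(b)); count pairs with lcm equal to 7.
Enumerating gives 48 such elements.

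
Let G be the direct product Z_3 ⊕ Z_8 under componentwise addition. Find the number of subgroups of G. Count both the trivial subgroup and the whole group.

8

|G| = 24, so by Lagrange every subgroup order divides 24. Divisors: 1, 2, 3, 4, 6, 8, 12, 24.
Subgroups by order — order 1: 1; order 2: 1; order 3: 1; order 4: 1; order 6: 1; order 8: 1; order 12: 1; order 24: 1.
Total: 1 + 1 + 1 + 1 + 1 + 1 + 1 + 1 = 8.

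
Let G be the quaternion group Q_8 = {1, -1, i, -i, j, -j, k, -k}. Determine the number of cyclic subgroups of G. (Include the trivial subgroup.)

5

Group the elements of G by the cyclic subgroup they generate; each cyclic subgroup of order d accounts for φ(d) elements.
Cyclic subgroups by order — order 1: 1; order 2: 1; order 4: 3.
Total: 5.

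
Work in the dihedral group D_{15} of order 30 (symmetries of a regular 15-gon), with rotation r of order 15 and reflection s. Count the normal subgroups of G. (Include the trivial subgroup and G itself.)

G has 28 subgroups. Checking conjugation-invariance by order — order 1: 1/1 normal; order 2: 0/15 normal; order 3: 1/1 normal; order 5: 1/1 normal; order 6: 0/5 normal; order 10: 0/3 normal; order 15: 1/1 normal; order 30: 1/1 normal.
Total normal subgroups: 5.

5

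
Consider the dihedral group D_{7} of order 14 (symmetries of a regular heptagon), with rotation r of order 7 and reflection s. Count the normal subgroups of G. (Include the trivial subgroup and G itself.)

3

G has 10 subgroups. Checking conjugation-invariance by order — order 1: 1/1 normal; order 2: 0/7 normal; order 7: 1/1 normal; order 14: 1/1 normal.
Total normal subgroups: 3.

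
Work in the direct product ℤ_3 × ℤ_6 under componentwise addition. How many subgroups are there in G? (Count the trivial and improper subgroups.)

|G| = 18, so by Lagrange every subgroup order divides 18. Divisors: 1, 2, 3, 6, 9, 18.
Subgroups by order — order 1: 1; order 2: 1; order 3: 4; order 6: 4; order 9: 1; order 18: 1.
Total: 1 + 1 + 4 + 4 + 1 + 1 = 12.

12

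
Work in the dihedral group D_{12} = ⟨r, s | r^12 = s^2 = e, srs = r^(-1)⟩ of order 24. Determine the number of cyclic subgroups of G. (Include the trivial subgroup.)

18

Each element a generates a cyclic subgroup ⟨a⟩; distinct elements may generate the same one (a cyclic group of order d has φ(d) generators).
Cyclic subgroups by order — order 1: 1; order 2: 13; order 3: 1; order 4: 1; order 6: 1; order 12: 1.
Total: 18.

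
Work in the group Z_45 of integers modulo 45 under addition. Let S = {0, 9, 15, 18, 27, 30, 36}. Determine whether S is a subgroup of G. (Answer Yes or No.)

No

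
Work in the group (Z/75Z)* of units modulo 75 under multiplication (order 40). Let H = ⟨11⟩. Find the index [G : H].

4

|⟨11⟩| = 10 and |G| = 40.
By Lagrange, [G : H] = |G|/|H| = 40/10 = 4.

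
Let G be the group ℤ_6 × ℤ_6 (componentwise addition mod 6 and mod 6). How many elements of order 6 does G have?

24

An element (a,b) has order lcm(ord(a), ord(b)); count pairs with lcm equal to 6.
Enumerating gives 24 such elements.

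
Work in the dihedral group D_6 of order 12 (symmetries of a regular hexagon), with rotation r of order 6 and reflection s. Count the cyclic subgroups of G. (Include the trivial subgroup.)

Each element a generates a cyclic subgroup ⟨a⟩; distinct elements may generate the same one (a cyclic group of order d has φ(d) generators).
Cyclic subgroups by order — order 1: 1; order 2: 7; order 3: 1; order 6: 1.
Total: 10.

10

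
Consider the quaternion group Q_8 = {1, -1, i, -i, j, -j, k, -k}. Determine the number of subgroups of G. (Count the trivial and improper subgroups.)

6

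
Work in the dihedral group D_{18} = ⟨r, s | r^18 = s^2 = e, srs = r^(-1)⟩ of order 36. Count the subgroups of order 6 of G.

|G| = 36 and 6 | 36, so subgroups of order 6 are possible by Lagrange.
The subgroups of order 6 are: {e, r^6, r^12, r^4s, r^10s, r^16s}; {e, r^6, r^12, r^5s, r^11s, r^17s}; {e, r^6, r^12, s, r^6s, r^12s}; {e, r^6, r^12, rs, r^7s, r^13s}; … (7 in all).
So G has 7 subgroups of order 6.

7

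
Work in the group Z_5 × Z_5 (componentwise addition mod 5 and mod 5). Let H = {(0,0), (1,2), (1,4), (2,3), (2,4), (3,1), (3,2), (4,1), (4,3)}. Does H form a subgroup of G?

No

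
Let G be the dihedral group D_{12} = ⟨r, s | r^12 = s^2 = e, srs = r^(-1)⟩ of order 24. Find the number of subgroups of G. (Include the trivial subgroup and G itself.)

34

|G| = 24, so by Lagrange every subgroup order divides 24. Divisors: 1, 2, 3, 4, 6, 8, 12, 24.
Subgroups by order — order 1: 1; order 2: 13; order 3: 1; order 4: 7; order 6: 5; order 8: 3; order 12: 3; order 24: 1.
Total: 1 + 13 + 1 + 7 + 5 + 3 + 3 + 1 = 34.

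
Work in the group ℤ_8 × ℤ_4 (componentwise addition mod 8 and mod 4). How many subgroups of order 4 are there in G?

7

|G| = 32 and 4 | 32, so subgroups of order 4 are possible by Lagrange.
The subgroups of order 4 are: {(0,0), (0,1), (0,2), (0,3)}; {(0,0), (0,2), (4,0), (4,2)}; {(0,0), (0,2), (4,1), (4,3)}; {(0,0), (2,0), (4,0), (6,0)}; … (7 in all).
So G has 7 subgroups of order 4.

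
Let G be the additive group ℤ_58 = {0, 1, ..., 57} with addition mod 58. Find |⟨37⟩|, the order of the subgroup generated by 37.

58

In ℤ_58, the order of an element a is n/gcd(a, n).
gcd(37, 58) = 1, so |⟨37⟩| = 58/1 = 58.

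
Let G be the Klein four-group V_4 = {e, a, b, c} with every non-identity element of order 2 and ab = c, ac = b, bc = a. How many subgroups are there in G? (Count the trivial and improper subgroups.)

5

|G| = 4, so by Lagrange every subgroup order divides 4. Divisors: 1, 2, 4.
Subgroups by order — order 1: 1; order 2: 3; order 4: 1.
Total: 1 + 3 + 1 = 5.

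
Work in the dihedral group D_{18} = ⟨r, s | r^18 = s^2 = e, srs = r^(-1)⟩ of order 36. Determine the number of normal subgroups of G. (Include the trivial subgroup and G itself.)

9

G has 45 subgroups. Checking conjugation-invariance by order — order 1: 1/1 normal; order 2: 1/19 normal; order 3: 1/1 normal; order 4: 0/9 normal; order 6: 1/7 normal; order 9: 1/1 normal; order 12: 0/3 normal; order 18: 3/3 normal; order 36: 1/1 normal.
Total normal subgroups: 9.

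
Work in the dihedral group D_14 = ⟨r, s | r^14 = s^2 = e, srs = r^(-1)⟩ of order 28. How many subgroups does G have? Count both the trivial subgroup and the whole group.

28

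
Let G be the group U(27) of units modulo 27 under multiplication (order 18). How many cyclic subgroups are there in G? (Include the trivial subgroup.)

Group the elements of G by the cyclic subgroup they generate; each cyclic subgroup of order d accounts for φ(d) elements.
Cyclic subgroups by order — order 1: 1; order 2: 1; order 3: 1; order 6: 1; order 9: 1; order 18: 1.
Total: 6.

6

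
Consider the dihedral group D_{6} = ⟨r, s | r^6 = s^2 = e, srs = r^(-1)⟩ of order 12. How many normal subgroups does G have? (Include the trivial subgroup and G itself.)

G has 16 subgroups. Checking conjugation-invariance by order — order 1: 1/1 normal; order 2: 1/7 normal; order 3: 1/1 normal; order 4: 0/3 normal; order 6: 3/3 normal; order 12: 1/1 normal.
Total normal subgroups: 7.

7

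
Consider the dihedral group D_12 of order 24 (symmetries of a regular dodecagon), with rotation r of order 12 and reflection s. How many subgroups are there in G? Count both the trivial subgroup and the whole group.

|G| = 24, so by Lagrange every subgroup order divides 24. Divisors: 1, 2, 3, 4, 6, 8, 12, 24.
Subgroups by order — order 1: 1; order 2: 13; order 3: 1; order 4: 7; order 6: 5; order 8: 3; order 12: 3; order 24: 1.
Total: 1 + 13 + 1 + 7 + 5 + 3 + 3 + 1 = 34.

34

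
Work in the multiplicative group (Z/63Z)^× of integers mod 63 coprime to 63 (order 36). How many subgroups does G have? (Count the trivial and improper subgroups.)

30

|G| = 36, so by Lagrange every subgroup order divides 36. Divisors: 1, 2, 3, 4, 6, 9, 12, 18, 36.
Subgroups by order — order 1: 1; order 2: 3; order 3: 4; order 4: 1; order 6: 12; order 9: 1; order 12: 4; order 18: 3; order 36: 1.
Total: 1 + 3 + 4 + 1 + 12 + 1 + 4 + 3 + 1 = 30.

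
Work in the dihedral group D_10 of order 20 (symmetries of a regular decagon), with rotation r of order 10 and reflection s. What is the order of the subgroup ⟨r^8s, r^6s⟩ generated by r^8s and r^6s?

10

|⟨r^8s⟩| = 2 and |⟨r^6s⟩| = 2, so |H| is a multiple of lcm(2, 2) = 2 and divides |G| = 20.
Closing under the operation: H = {e, r^2, r^4, r^6, r^8, s, r^2s, r^4s, r^6s, r^8s}, so |H| = 10.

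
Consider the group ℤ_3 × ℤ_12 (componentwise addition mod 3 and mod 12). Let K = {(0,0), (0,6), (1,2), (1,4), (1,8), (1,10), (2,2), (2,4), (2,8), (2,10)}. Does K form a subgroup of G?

No

|K| = 10 does not divide |G| = 36, so by Lagrange K is not a subgroup.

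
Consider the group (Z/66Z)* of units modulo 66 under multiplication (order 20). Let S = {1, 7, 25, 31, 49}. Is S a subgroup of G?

7 ∈ S but its inverse 19 ∉ S, so S is not a subgroup.

No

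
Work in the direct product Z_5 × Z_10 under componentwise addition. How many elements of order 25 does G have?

An element (a,b) has order lcm(ord(a), ord(b)); count pairs with lcm equal to 25.
Enumerating gives 0 such elements.

0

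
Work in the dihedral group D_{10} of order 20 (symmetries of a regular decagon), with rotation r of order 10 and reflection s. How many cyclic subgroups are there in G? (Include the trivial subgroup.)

Each element a generates a cyclic subgroup ⟨a⟩; distinct elements may generate the same one (a cyclic group of order d has φ(d) generators).
Cyclic subgroups by order — order 1: 1; order 2: 11; order 5: 1; order 10: 1.
Total: 14.

14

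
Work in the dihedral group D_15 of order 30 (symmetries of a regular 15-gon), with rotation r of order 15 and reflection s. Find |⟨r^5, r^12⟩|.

15

|⟨r^5⟩| = 3 and |⟨r^12⟩| = 5, so |H| is a multiple of lcm(3, 5) = 15 and divides |G| = 30.
Closing under the operation: H = {e, r, r^2, r^3, r^4, r^5, r^6, r^7, r^8, r^9, r^10, r^11, r^12, r^13, r^14}, so |H| = 15.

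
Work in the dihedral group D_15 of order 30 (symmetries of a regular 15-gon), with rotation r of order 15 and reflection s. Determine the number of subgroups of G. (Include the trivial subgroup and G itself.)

28

|G| = 30, so by Lagrange every subgroup order divides 30. Divisors: 1, 2, 3, 5, 6, 10, 15, 30.
Subgroups by order — order 1: 1; order 2: 15; order 3: 1; order 5: 1; order 6: 5; order 10: 3; order 15: 1; order 30: 1.
Total: 1 + 15 + 1 + 1 + 5 + 3 + 1 + 1 = 28.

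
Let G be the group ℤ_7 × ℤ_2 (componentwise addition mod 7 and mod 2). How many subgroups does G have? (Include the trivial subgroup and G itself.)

|G| = 14, so by Lagrange every subgroup order divides 14. Divisors: 1, 2, 7, 14.
Subgroups by order — order 1: 1; order 2: 1; order 7: 1; order 14: 1.
Total: 1 + 1 + 1 + 1 = 4.

4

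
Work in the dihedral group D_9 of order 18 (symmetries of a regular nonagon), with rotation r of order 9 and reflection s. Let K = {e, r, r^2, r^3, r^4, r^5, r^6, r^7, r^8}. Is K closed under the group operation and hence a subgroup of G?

Yes

|K| = 9 divides |G| = 18, consistent with Lagrange.
K contains the identity, every element's inverse is in K, and K is closed under ·: it is a subgroup.
In fact K = ⟨r^4⟩.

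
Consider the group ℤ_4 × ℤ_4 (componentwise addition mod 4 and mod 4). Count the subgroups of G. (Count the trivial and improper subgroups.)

|G| = 16, so by Lagrange every subgroup order divides 16. Divisors: 1, 2, 4, 8, 16.
Subgroups by order — order 1: 1; order 2: 3; order 4: 7; order 8: 3; order 16: 1.
Total: 1 + 3 + 7 + 3 + 1 = 15.

15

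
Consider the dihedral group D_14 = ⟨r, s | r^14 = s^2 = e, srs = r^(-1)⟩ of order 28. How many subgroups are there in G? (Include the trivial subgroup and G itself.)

28

|G| = 28, so by Lagrange every subgroup order divides 28. Divisors: 1, 2, 4, 7, 14, 28.
Subgroups by order — order 1: 1; order 2: 15; order 4: 7; order 7: 1; order 14: 3; order 28: 1.
Total: 1 + 15 + 7 + 1 + 3 + 1 = 28.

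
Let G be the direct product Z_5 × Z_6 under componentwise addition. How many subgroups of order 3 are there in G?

1

|G| = 30 and 3 | 30, so subgroups of order 3 are possible by Lagrange.
The subgroups of order 3 are: {(0,0), (0,2), (0,4)}.
So G has 1 subgroup of order 3.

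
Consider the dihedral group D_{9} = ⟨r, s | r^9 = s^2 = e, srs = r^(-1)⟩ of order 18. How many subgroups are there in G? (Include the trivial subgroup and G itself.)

16

|G| = 18, so by Lagrange every subgroup order divides 18. Divisors: 1, 2, 3, 6, 9, 18.
Subgroups by order — order 1: 1; order 2: 9; order 3: 1; order 6: 3; order 9: 1; order 18: 1.
Total: 1 + 9 + 1 + 3 + 1 + 1 = 16.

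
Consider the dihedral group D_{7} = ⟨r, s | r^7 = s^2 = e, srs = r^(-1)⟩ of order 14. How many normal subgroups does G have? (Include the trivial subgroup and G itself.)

3

G has 10 subgroups. Checking conjugation-invariance by order — order 1: 1/1 normal; order 2: 0/7 normal; order 7: 1/1 normal; order 14: 1/1 normal.
Total normal subgroups: 3.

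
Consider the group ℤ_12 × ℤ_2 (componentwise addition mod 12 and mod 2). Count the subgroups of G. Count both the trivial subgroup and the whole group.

16

|G| = 24, so by Lagrange every subgroup order divides 24. Divisors: 1, 2, 3, 4, 6, 8, 12, 24.
Subgroups by order — order 1: 1; order 2: 3; order 3: 1; order 4: 3; order 6: 3; order 8: 1; order 12: 3; order 24: 1.
Total: 1 + 3 + 1 + 3 + 3 + 1 + 3 + 1 = 16.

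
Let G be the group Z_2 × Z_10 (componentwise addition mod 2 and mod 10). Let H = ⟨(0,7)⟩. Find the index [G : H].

|⟨(0,7)⟩| = 10 and |G| = 20.
By Lagrange, [G : H] = |G|/|H| = 20/10 = 2.

2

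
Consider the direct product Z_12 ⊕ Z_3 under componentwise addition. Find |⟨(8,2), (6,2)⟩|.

|⟨(8,2)⟩| = 3 and |⟨(6,2)⟩| = 6, so |H| is a multiple of lcm(3, 6) = 6 and divides |G| = 36.
Closing under the operation: H = {(0,0), (0,1), (0,2), (2,0), (2,1), (2,2), (4,0), (4,1), (4,2), (6,0), (6,1), (6,2), (8,0), (8,1), (8,2), (10,0), (10,1), (10,2)}, so |H| = 18.

18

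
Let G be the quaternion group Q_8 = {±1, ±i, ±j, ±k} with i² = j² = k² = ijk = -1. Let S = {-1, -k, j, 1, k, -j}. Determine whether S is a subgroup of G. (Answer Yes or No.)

No

|S| = 6 does not divide |G| = 8, so by Lagrange S is not a subgroup.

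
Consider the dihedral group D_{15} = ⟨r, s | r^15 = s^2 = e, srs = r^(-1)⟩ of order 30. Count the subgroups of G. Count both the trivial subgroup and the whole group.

|G| = 30, so by Lagrange every subgroup order divides 30. Divisors: 1, 2, 3, 5, 6, 10, 15, 30.
Subgroups by order — order 1: 1; order 2: 15; order 3: 1; order 5: 1; order 6: 5; order 10: 3; order 15: 1; order 30: 1.
Total: 1 + 15 + 1 + 1 + 5 + 3 + 1 + 1 = 28.

28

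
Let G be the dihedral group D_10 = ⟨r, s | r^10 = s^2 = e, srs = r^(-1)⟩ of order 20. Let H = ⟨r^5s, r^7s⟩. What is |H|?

|⟨r^5s⟩| = 2 and |⟨r^7s⟩| = 2, so |H| is a multiple of lcm(2, 2) = 2 and divides |G| = 20.
Closing under the operation: H = {e, r^2, r^4, r^6, r^8, rs, r^3s, r^5s, r^7s, r^9s}, so |H| = 10.

10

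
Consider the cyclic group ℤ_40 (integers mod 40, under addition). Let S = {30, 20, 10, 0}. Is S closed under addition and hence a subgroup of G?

|S| = 4 divides |G| = 40, consistent with Lagrange.
S contains the identity, every element's inverse is in S, and S is closed under +: it is a subgroup.
In fact S = ⟨10⟩.

Yes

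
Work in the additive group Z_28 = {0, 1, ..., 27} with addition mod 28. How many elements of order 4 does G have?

2

In a cyclic group of order 28, the number of elements of order d (for d | 28) is φ(d).
φ(4) = 2.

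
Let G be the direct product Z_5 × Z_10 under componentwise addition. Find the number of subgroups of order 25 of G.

1

|G| = 50 and 25 | 50, so subgroups of order 25 are possible by Lagrange.
The subgroups of order 25 are: {(0,0), (0,2), (0,4), (0,6), (0,8), (1,0), (1,2), (1,4), (1,6), (1,8), (2,0), (2,2), (2,4), (2,6), (2,8), (3,0), (3,2), (3,4), (3,6), (3,8), (4,0), (4,2), (4,4), (4,6), (4,8)}.
So G has 1 subgroup of order 25.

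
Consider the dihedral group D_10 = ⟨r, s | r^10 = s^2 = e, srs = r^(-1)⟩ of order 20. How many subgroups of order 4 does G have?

|G| = 20 and 4 | 20, so subgroups of order 4 are possible by Lagrange.
The subgroups of order 4 are: {e, r^5, r^2s, r^7s}; {e, r^5, r^3s, r^8s}; {e, r^5, r^4s, r^9s}; {e, r^5, s, r^5s}; … (5 in all).
So G has 5 subgroups of order 4.

5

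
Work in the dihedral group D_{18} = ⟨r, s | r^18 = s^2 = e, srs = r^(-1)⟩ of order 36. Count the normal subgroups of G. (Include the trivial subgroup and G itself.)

G has 45 subgroups. Checking conjugation-invariance by order — order 1: 1/1 normal; order 2: 1/19 normal; order 3: 1/1 normal; order 4: 0/9 normal; order 6: 1/7 normal; order 9: 1/1 normal; order 12: 0/3 normal; order 18: 3/3 normal; order 36: 1/1 normal.
Total normal subgroups: 9.

9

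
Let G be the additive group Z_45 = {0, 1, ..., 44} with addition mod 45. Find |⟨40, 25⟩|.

9

|⟨40⟩| = 9 and |⟨25⟩| = 9, so |H| is a multiple of lcm(9, 9) = 9 and divides |G| = 45.
Closing under the operation: H = {0, 5, 10, 15, 20, 25, 30, 35, 40}, so |H| = 9.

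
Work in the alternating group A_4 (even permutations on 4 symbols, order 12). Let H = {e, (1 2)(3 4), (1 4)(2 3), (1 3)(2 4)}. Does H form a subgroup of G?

|H| = 4 divides |G| = 12, consistent with Lagrange.
H contains the identity, every element's inverse is in H, and H is closed under ∘: it is a subgroup.

Yes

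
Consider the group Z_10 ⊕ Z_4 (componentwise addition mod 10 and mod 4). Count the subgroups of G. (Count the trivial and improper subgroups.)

|G| = 40, so by Lagrange every subgroup order divides 40. Divisors: 1, 2, 4, 5, 8, 10, 20, 40.
Subgroups by order — order 1: 1; order 2: 3; order 4: 3; order 5: 1; order 8: 1; order 10: 3; order 20: 3; order 40: 1.
Total: 1 + 3 + 3 + 1 + 1 + 3 + 3 + 1 = 16.

16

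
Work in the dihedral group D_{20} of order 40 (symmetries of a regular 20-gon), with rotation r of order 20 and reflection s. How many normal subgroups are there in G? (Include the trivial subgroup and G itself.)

G has 48 subgroups. Checking conjugation-invariance by order — order 1: 1/1 normal; order 2: 1/21 normal; order 4: 1/11 normal; order 5: 1/1 normal; order 8: 0/5 normal; order 10: 1/5 normal; order 20: 3/3 normal; order 40: 1/1 normal.
Total normal subgroups: 9.

9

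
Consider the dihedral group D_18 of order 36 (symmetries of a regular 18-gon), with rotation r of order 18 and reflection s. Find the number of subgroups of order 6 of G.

|G| = 36 and 6 | 36, so subgroups of order 6 are possible by Lagrange.
The subgroups of order 6 are: {e, r^6, r^12, r^4s, r^10s, r^16s}; {e, r^6, r^12, r^5s, r^11s, r^17s}; {e, r^6, r^12, s, r^6s, r^12s}; {e, r^6, r^12, rs, r^7s, r^13s}; … (7 in all).
So G has 7 subgroups of order 6.

7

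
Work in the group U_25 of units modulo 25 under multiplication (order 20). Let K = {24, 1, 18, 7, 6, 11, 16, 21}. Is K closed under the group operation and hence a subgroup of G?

No

|K| = 8 does not divide |G| = 20, so by Lagrange K is not a subgroup.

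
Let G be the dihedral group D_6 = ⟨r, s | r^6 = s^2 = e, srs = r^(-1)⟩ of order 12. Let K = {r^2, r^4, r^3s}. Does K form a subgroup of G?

No

The identity e ∉ K, so K is not a subgroup.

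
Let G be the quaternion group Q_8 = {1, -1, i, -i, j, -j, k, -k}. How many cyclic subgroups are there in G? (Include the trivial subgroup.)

5

A cyclic subgroup of order d is generated by each of its φ(d) elements of order d, so the cyclic subgroups of order d number (#elements of order d)/φ(d).
Cyclic subgroups by order — order 1: 1; order 2: 1; order 4: 3.
Total: 5.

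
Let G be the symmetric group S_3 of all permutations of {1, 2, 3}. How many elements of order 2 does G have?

The elements of order 2 are: (2 3), (1 2), (1 3).
That's 3.

3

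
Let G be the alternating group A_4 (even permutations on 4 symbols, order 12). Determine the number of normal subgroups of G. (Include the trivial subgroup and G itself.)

3

G has 10 subgroups. Checking conjugation-invariance by order — order 1: 1/1 normal; order 2: 0/3 normal; order 3: 0/4 normal; order 4: 1/1 normal; order 12: 1/1 normal.
Total normal subgroups: 3.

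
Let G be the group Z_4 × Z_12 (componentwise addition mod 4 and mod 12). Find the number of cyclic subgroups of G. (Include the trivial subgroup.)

20

A cyclic subgroup of order d is generated by each of its φ(d) elements of order d, so the cyclic subgroups of order d number (#elements of order d)/φ(d).
Cyclic subgroups by order — order 1: 1; order 2: 3; order 3: 1; order 4: 6; order 6: 3; order 12: 6.
Total: 20.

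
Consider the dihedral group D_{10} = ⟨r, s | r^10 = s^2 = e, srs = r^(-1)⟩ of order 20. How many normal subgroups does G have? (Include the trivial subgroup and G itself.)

G has 22 subgroups. Checking conjugation-invariance by order — order 1: 1/1 normal; order 2: 1/11 normal; order 4: 0/5 normal; order 5: 1/1 normal; order 10: 3/3 normal; order 20: 1/1 normal.
Total normal subgroups: 7.

7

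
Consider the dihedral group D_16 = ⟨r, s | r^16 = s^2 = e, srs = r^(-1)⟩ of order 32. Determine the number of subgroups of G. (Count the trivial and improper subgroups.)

36

|G| = 32, so by Lagrange every subgroup order divides 32. Divisors: 1, 2, 4, 8, 16, 32.
Subgroups by order — order 1: 1; order 2: 17; order 4: 9; order 8: 5; order 16: 3; order 32: 1.
Total: 1 + 17 + 9 + 5 + 3 + 1 = 36.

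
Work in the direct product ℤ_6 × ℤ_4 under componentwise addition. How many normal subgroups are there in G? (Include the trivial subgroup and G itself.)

16

G is abelian, so every subgroup is normal.
G has 16 subgroups in total, hence 16 normal subgroups.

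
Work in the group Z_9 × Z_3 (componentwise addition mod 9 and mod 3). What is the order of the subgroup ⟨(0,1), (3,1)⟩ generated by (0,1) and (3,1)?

9

|⟨(0,1)⟩| = 3 and |⟨(3,1)⟩| = 3, so |H| is a multiple of lcm(3, 3) = 3 and divides |G| = 27.
Closing under the operation: H = {(0,0), (0,1), (0,2), (3,0), (3,1), (3,2), (6,0), (6,1), (6,2)}, so |H| = 9.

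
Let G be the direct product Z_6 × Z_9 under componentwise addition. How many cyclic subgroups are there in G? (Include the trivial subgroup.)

Group the elements of G by the cyclic subgroup they generate; each cyclic subgroup of order d accounts for φ(d) elements.
Cyclic subgroups by order — order 1: 1; order 2: 1; order 3: 4; order 6: 4; order 9: 3; order 18: 3.
Total: 16.

16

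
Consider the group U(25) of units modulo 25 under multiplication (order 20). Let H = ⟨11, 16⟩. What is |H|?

|⟨11⟩| = 5 and |⟨16⟩| = 5, so |H| is a multiple of lcm(5, 5) = 5 and divides |G| = 20.
Closing under the operation: H = {1, 6, 11, 16, 21}, so |H| = 5.

5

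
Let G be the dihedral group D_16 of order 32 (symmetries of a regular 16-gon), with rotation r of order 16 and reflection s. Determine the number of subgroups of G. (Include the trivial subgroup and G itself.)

|G| = 32, so by Lagrange every subgroup order divides 32. Divisors: 1, 2, 4, 8, 16, 32.
Subgroups by order — order 1: 1; order 2: 17; order 4: 9; order 8: 5; order 16: 3; order 32: 1.
Total: 1 + 17 + 9 + 5 + 3 + 1 = 36.

36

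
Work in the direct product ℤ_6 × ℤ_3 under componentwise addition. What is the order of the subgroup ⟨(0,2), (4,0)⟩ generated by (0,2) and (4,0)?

9

|⟨(0,2)⟩| = 3 and |⟨(4,0)⟩| = 3, so |H| is a multiple of lcm(3, 3) = 3 and divides |G| = 18.
Closing under the operation: H = {(0,0), (0,1), (0,2), (2,0), (2,1), (2,2), (4,0), (4,1), (4,2)}, so |H| = 9.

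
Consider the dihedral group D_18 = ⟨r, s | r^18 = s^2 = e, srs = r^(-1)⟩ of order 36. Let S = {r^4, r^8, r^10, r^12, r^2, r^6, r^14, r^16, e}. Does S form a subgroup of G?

Yes

|S| = 9 divides |G| = 36, consistent with Lagrange.
S contains the identity, every element's inverse is in S, and S is closed under ·: it is a subgroup.
In fact S = ⟨r^4⟩.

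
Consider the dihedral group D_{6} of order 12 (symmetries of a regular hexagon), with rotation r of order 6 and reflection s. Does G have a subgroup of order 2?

Yes

2 | 12. A subgroup of order 2 is {e, r^2s}.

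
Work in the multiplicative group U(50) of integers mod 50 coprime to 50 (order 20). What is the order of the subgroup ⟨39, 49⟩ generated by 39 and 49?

10

|⟨39⟩| = 10 and |⟨49⟩| = 2, so |H| is a multiple of lcm(10, 2) = 10 and divides |G| = 20.
Closing under the operation: H = {1, 9, 11, 19, 21, 29, 31, 39, 41, 49}, so |H| = 10.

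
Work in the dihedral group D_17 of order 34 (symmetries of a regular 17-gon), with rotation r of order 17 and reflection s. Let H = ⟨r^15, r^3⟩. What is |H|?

17

|⟨r^15⟩| = 17 and |⟨r^3⟩| = 17, so |H| is a multiple of lcm(17, 17) = 17 and divides |G| = 34.
Closing under the operation: H = {e, r, r^2, r^3, r^4, r^5, r^6, r^7, r^8, r^9, r^10, r^11, r^12, r^13, r^14, r^15, r^16}, so |H| = 17.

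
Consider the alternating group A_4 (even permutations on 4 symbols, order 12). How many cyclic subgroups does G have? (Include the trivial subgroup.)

Group the elements of G by the cyclic subgroup they generate; each cyclic subgroup of order d accounts for φ(d) elements.
Cyclic subgroups by order — order 1: 1; order 2: 3; order 3: 4.
Total: 8.

8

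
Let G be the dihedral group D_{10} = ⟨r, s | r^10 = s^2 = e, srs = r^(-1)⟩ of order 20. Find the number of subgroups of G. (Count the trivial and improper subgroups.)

22

|G| = 20, so by Lagrange every subgroup order divides 20. Divisors: 1, 2, 4, 5, 10, 20.
Subgroups by order — order 1: 1; order 2: 11; order 4: 5; order 5: 1; order 10: 3; order 20: 1.
Total: 1 + 11 + 5 + 1 + 3 + 1 = 22.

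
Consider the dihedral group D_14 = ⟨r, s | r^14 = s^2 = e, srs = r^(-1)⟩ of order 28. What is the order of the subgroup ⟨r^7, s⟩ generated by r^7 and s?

|⟨r^7⟩| = 2 and |⟨s⟩| = 2, so |H| is a multiple of lcm(2, 2) = 2 and divides |G| = 28.
Closing under the operation: H = {e, r^7, s, r^7s}, so |H| = 4.

4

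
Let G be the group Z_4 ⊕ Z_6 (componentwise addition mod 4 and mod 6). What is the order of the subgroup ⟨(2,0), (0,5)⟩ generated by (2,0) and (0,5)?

12

|⟨(2,0)⟩| = 2 and |⟨(0,5)⟩| = 6, so |H| is a multiple of lcm(2, 6) = 6 and divides |G| = 24.
Closing under the operation: H = {(0,0), (0,1), (0,2), (0,3), (0,4), (0,5), (2,0), (2,1), (2,2), (2,3), (2,4), (2,5)}, so |H| = 12.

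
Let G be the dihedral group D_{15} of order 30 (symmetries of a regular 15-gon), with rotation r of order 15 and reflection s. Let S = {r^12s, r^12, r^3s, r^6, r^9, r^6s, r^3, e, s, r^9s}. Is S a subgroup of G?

Yes

|S| = 10 divides |G| = 30, consistent with Lagrange.
S contains the identity, every element's inverse is in S, and S is closed under ·: it is a subgroup.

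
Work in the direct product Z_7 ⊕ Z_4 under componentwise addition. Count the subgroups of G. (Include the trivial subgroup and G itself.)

6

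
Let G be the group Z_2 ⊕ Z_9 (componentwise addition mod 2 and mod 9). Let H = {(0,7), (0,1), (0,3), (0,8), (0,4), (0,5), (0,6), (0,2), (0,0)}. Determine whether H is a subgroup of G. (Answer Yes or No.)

|H| = 9 divides |G| = 18, consistent with Lagrange.
H contains the identity, every element's inverse is in H, and H is closed under +: it is a subgroup.
In fact H = ⟨(0,1)⟩.

Yes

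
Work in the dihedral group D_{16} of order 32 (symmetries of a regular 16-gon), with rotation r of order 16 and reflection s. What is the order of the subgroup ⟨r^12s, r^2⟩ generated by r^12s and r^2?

16

|⟨r^12s⟩| = 2 and |⟨r^2⟩| = 8, so |H| is a multiple of lcm(2, 8) = 8 and divides |G| = 32.
Closing under the operation: H = {e, r^2, r^4, r^6, r^8, r^10, r^12, r^14, s, r^2s, r^4s, r^6s, r^8s, r^10s, r^12s, r^14s}, so |H| = 16.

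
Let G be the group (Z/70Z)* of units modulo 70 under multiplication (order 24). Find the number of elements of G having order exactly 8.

0

No element of G has order 8 (even though 8 | 24).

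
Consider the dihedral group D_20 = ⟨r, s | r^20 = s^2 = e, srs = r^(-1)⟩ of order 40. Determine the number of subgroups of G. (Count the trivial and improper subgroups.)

48

|G| = 40, so by Lagrange every subgroup order divides 40. Divisors: 1, 2, 4, 5, 8, 10, 20, 40.
Subgroups by order — order 1: 1; order 2: 21; order 4: 11; order 5: 1; order 8: 5; order 10: 5; order 20: 3; order 40: 1.
Total: 1 + 21 + 11 + 1 + 5 + 5 + 3 + 1 = 48.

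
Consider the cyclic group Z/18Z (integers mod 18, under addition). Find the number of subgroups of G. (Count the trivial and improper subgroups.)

6

Subgroups of the cyclic group Z/18Z correspond bijectively to divisors of 18.
Divisors of 18: 1, 2, 3, 6, 9, 18.
So Z/18Z has 6 subgroups.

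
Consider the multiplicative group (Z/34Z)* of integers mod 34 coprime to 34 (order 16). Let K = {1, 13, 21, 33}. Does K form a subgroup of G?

Yes

|K| = 4 divides |G| = 16, consistent with Lagrange.
K contains the identity, every element's inverse is in K, and K is closed under ·: it is a subgroup.
In fact K = ⟨21⟩.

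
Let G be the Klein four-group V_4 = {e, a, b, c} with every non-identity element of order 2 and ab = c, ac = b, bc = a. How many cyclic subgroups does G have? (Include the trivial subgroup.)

Each element a generates a cyclic subgroup ⟨a⟩; distinct elements may generate the same one (a cyclic group of order d has φ(d) generators).
Cyclic subgroups by order — order 1: 1; order 2: 3.
Total: 4.

4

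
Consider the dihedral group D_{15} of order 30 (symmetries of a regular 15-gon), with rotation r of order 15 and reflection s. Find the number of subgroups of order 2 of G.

15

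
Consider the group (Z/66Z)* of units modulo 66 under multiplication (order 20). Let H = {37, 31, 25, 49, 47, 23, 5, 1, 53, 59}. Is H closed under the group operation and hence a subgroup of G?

Yes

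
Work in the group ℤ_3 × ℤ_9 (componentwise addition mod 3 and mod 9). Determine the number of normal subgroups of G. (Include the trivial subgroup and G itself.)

10

G is abelian, so every subgroup is normal.
G has 10 subgroups in total, hence 10 normal subgroups.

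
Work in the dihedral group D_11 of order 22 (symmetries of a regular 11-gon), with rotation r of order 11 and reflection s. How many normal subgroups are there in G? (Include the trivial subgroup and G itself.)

G has 14 subgroups. Checking conjugation-invariance by order — order 1: 1/1 normal; order 2: 0/11 normal; order 11: 1/1 normal; order 22: 1/1 normal.
Total normal subgroups: 3.

3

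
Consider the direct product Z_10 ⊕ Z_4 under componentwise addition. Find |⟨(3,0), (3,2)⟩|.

|⟨(3,0)⟩| = 10 and |⟨(3,2)⟩| = 10, so |H| is a multiple of lcm(10, 10) = 10 and divides |G| = 40.
Closing under the operation: H = {(0,0), (0,2), (1,0), (1,2), (2,0), (2,2), (3,0), (3,2), (4,0), (4,2), (5,0), (5,2), (6,0), (6,2), (7,0), (7,2), (8,0), (8,2), (9,0), (9,2)}, so |H| = 20.

20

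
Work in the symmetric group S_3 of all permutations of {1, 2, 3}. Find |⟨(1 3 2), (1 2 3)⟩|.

|⟨(1 3 2)⟩| = 3 and |⟨(1 2 3)⟩| = 3, so |H| is a multiple of lcm(3, 3) = 3 and divides |G| = 6.
Closing under the operation: H = {e, (1 2 3), (1 3 2)}, so |H| = 3.

3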